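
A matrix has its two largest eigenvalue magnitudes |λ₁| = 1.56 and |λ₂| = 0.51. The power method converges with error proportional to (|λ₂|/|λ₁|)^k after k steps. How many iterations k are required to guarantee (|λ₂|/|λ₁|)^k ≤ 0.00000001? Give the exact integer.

|λ₂/λ₁| = 0.51/1.56 = 0.32692
Need k ≥ ln(0.00000001) / ln(0.32692) = -18.4207 / -1.1180 ≈ 16.476
Smallest integer k satisfying the bound: 17

17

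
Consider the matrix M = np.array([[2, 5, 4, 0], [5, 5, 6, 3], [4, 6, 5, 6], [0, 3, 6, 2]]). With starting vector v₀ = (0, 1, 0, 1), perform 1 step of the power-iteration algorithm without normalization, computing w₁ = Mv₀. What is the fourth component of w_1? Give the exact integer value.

5

w1 = Mv₀ = (5, 8, 12, 5)
The requested component of w1 is 5.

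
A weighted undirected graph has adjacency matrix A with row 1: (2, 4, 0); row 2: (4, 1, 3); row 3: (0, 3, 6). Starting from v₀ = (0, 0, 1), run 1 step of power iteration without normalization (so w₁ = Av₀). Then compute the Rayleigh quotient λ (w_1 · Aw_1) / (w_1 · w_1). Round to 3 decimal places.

w1 = Av₀ = (2·0 + 4·0 + 0·1; 4·0 + 1·0 + 3·1; 0·0 + 3·0 + 6·1) = (0, 3, 6)
Aw1 = (12, 21, 45)
w1·Aw1 = 0·12 + 3·21 + 6·45 = 333; w1·w1 = 0·0 + 3·3 + 6·6 = 45
λ ≈ 333/45 = 7.400

7.400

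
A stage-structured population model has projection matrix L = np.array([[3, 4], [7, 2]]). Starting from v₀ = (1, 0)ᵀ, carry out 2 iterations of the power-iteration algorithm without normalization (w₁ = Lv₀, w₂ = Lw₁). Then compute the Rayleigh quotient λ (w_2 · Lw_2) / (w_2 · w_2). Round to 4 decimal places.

w1 = Lv₀ = (3·1 + 4·0; 7·1 + 2·0) = (3, 7)
w2 = Lw1 = (3·3 + 4·7; 7·3 + 2·7) = (37, 35)
Lw2 = (251, 329)
w2·Lw2 = 37·251 + 35·329 = 20802; w2·w2 = 37·37 + 35·35 = 2594
λ ≈ 20802/2594 = 8.0193

λ ≈ 8.0193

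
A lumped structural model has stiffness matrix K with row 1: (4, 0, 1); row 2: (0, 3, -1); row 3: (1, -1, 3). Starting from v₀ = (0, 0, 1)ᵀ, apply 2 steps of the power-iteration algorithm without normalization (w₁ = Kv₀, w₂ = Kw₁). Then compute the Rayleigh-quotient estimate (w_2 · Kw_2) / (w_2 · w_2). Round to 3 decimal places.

w1 = Kv₀ = (4·0 + 0·0 + 1·1; 0·0 + 3·0 + (-1)·1; 1·0 + (-1)·0 + 3·1) = (1, -1, 3)
w2 = Kw1 = (4·1 + 0·(-1) + 1·3; 0·1 + 3·(-1) + (-1)·3; 1·1 + (-1)·(-1) + 3·3) = (7, -6, 11)
Kw2 = (39, -29, 46)
w2·Kw2 = 7·39 + (-6)·(-29) + 11·46 = 953; w2·w2 = 7·7 + (-6)·(-6) + 11·11 = 206
λ ≈ 953/206 = 4.626

4.626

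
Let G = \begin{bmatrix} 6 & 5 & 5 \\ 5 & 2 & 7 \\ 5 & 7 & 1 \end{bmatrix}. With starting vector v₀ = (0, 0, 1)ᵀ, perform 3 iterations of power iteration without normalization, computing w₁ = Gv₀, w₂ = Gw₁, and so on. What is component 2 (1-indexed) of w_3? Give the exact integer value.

w1 = Gv₀ = (5, 7, 1)
w2 = Gw1 = (70, 46, 75)
w3 = Gw2 = (1025, 967, 747)
The requested component of w3 is 967.

967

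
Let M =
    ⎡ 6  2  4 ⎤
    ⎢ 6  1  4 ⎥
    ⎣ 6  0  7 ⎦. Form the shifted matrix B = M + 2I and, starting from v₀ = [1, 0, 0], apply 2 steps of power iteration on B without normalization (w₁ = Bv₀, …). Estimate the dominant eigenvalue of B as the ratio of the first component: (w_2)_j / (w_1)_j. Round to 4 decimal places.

B = M + 2I has rows (8, 2, 4); (6, 3, 4); (6, 0, 9)
w1 = Bv₀ = (8·1 + 2·0 + 4·0; 6·1 + 3·0 + 4·0; 6·1 + 0·0 + 9·0) = (8, 6, 6)
w2 = Bw1 = (8·8 + 2·6 + 4·6; 6·8 + 3·6 + 4·6; 6·8 + 0·6 + 9·6) = (100, 90, 102)
Ratio: 100/8 = 12.5000

μ ≈ 12.5000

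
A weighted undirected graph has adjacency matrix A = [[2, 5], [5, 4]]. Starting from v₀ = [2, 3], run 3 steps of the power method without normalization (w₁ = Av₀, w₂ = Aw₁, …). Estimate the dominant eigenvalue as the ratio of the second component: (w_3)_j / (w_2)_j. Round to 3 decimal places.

8.044

w1 = Av₀ = (2·2 + 5·3; 5·2 + 4·3) = (19, 22)
w2 = Aw1 = (2·19 + 5·22; 5·19 + 4·22) = (148, 183)
w3 = Aw2 = (1211, 1472)
Ratio at component: 1472 / 183 = 8.044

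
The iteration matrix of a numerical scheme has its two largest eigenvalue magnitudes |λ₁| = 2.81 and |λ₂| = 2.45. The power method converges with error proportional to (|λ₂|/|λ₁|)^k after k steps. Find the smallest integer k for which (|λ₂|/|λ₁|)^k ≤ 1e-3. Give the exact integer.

|λ₂/λ₁| = 2.45/2.81 = 0.87189
Need k ≥ ln(1e-3) / ln(0.87189) = -6.9078 / -0.1371 ≈ 50.386
Smallest integer k satisfying the bound: 51

51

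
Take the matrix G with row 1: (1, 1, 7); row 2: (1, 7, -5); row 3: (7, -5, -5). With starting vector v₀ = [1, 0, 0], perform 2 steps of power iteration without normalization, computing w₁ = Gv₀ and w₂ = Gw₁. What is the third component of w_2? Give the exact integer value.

w1 = Gv₀ = (1·1 + 1·0 + 7·0; 1·1 + 7·0 + (-5)·0; 7·1 + (-5)·0 + (-5)·0) = (1, 1, 7)
w2 = Gw1 = (1·1 + 1·1 + 7·7; 1·1 + 7·1 + (-5)·7; 7·1 + (-5)·1 + (-5)·7) = (51, -27, -33)
The requested component of w2 is -33.

-33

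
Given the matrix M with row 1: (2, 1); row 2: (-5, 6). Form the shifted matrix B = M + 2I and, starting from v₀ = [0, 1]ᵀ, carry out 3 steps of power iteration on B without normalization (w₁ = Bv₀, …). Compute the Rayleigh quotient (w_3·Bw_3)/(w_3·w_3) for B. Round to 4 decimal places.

B = M + 2I has rows (4, 1); (-5, 8)
w1 = Bv₀ = (1, 8)
w2 = Bw1 = (12, 59)
w3 = Bw2 = (107, 412)
Bw3 = (840, 2761)
w3·Bw3 = 1227412; w3·w3 = 181193; μ ≈ 1227412/181193 = 6.7741

6.7741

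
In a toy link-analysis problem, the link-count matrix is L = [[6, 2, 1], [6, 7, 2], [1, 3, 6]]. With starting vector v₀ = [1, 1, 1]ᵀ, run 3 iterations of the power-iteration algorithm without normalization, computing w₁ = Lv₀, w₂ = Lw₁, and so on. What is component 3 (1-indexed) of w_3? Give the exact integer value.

w1 = Lv₀ = (6·1 + 2·1 + 1·1; 6·1 + 7·1 + 2·1; 1·1 + 3·1 + 6·1) = (9, 15, 10)
w2 = Lw1 = (6·9 + 2·15 + 1·10; 6·9 + 7·15 + 2·10; 1·9 + 3·15 + 6·10) = (94, 179, 114)
w3 = Lw2 = (1036, 2045, 1315)
The requested component of w3 is 1315.

1315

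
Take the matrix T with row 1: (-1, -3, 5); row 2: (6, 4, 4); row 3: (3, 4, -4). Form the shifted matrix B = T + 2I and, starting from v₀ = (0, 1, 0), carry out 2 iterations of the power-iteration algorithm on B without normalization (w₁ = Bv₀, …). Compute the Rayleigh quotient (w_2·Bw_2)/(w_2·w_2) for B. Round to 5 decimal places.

B = T + 2I has rows (1, -3, 5); (6, 6, 4); (3, 4, -2)
w1 = Bv₀ = (1·0 + (-3)·1 + 5·0; 6·0 + 6·1 + 4·0; 3·0 + 4·1 + (-2)·0) = (-3, 6, 4)
w2 = Bw1 = (1·(-3) + (-3)·6 + 5·4; 6·(-3) + 6·6 + 4·4; 3·(-3) + 4·6 + (-2)·4) = (-1, 34, 7)
Bw2 = (-68, 226, 119)
w2·Bw2 = 8585; w2·w2 = 1206; μ ≈ 8585/1206 = 7.11857

μ ≈ 7.11857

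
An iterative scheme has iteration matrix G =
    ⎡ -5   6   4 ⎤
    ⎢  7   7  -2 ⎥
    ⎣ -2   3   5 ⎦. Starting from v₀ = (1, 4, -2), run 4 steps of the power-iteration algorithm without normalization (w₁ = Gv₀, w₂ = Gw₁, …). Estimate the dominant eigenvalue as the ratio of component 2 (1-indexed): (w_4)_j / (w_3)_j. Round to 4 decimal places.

λ ≈ 9.4939

w1 = Gv₀ = ((-5)·1 + 6·4 + 4·(-2); 7·1 + 7·4 + (-2)·(-2); (-2)·1 + 3·4 + 5·(-2)) = (11, 39, 0)
w2 = Gw1 = ((-5)·11 + 6·39 + 4·0; 7·11 + 7·39 + (-2)·0; (-2)·11 + 3·39 + 5·0) = (179, 350, 95)
w3 = Gw2 = (1585, 3513, 1167)
w4 = Gw3 = (17821, 33352, 13204)
Ratio at component: 33352 / 3513 = 9.4939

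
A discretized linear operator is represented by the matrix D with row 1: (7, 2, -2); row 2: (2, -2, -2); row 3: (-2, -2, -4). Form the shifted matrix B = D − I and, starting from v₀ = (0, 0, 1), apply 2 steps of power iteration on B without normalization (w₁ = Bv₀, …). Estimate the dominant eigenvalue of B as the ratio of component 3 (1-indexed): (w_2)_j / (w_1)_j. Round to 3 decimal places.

-6.600

B = D − I has rows (6, 2, -2); (2, -3, -2); (-2, -2, -5)
w1 = Bv₀ = (-2, -2, -5)
w2 = Bw1 = (-6, 12, 33)
Ratio: 33/-5 = -6.600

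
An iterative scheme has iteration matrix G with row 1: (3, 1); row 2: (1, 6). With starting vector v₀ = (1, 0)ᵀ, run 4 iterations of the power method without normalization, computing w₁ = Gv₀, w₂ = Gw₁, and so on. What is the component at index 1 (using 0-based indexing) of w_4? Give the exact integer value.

423

w1 = Gv₀ = (3, 1)
w2 = Gw1 = (10, 9)
w3 = Gw2 = (39, 64)
w4 = Gw3 = (181, 423)
The requested component of w4 is 423.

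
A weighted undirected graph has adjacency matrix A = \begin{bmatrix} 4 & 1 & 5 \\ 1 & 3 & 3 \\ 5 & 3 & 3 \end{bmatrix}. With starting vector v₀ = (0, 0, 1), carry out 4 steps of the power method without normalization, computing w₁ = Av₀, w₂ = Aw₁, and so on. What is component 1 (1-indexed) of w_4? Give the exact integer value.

w1 = Av₀ = (4·0 + 1·0 + 5·1; 1·0 + 3·0 + 3·1; 5·0 + 3·0 + 3·1) = (5, 3, 3)
w2 = Aw1 = (4·5 + 1·3 + 5·3; 1·5 + 3·3 + 3·3; 5·5 + 3·3 + 3·3) = (38, 23, 43)
w3 = Aw2 = (390, 236, 388)
w4 = Aw3 = (3736, 2262, 3822)
The requested component of w4 is 3736.

3736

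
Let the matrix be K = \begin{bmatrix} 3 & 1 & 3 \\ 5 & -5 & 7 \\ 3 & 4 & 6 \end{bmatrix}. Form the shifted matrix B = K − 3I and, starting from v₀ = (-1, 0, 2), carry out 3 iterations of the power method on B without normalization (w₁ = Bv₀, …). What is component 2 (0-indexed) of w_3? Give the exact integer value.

B = K − 3I has rows (0, 1, 3); (5, -8, 7); (3, 4, 3)
w1 = Bv₀ = (6, 9, 3)
w2 = Bw1 = (18, -21, 63)
w3 = Bw2 = (168, 699, 159)
Requested component of w3: 159

159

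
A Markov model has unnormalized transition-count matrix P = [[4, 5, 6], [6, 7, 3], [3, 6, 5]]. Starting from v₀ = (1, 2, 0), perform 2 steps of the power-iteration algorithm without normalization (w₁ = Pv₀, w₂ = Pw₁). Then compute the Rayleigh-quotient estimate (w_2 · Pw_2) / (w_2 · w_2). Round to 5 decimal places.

λ ≈ 15.10661

w1 = Pv₀ = (4·1 + 5·2 + 6·0; 6·1 + 7·2 + 3·0; 3·1 + 6·2 + 5·0) = (14, 20, 15)
w2 = Pw1 = (4·14 + 5·20 + 6·15; 6·14 + 7·20 + 3·15; 3·14 + 6·20 + 5·15) = (246, 269, 237)
Pw2 = (3751, 4070, 3537)
w2·Pw2 = 246·3751 + 269·4070 + 237·3537 = 2855845; w2·w2 = 246·246 + 269·269 + 237·237 = 189046
λ ≈ 2855845/189046 = 15.10661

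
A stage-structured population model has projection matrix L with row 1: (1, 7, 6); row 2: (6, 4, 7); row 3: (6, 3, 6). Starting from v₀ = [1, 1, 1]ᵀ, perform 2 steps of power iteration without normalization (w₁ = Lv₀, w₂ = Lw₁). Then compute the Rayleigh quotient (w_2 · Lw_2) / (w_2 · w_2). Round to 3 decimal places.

15.283

w1 = Lv₀ = (14, 17, 15)
w2 = Lw1 = (223, 257, 225)
Lw2 = (3372, 3941, 3459)
w2·Lw2 = 223·3372 + 257·3941 + 225·3459 = 2543068; w2·w2 = 223·223 + 257·257 + 225·225 = 166403
λ ≈ 2543068/166403 = 15.283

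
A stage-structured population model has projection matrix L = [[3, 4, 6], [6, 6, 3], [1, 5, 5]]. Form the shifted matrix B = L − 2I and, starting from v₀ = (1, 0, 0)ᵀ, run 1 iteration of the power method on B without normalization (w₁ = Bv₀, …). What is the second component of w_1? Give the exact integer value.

6

B = L − 2I has rows (1, 4, 6); (6, 4, 3); (1, 5, 3)
w1 = Bv₀ = (1·1 + 4·0 + 6·0; 6·1 + 4·0 + 3·0; 1·1 + 5·0 + 3·0) = (1, 6, 1)
Requested component of w1: 6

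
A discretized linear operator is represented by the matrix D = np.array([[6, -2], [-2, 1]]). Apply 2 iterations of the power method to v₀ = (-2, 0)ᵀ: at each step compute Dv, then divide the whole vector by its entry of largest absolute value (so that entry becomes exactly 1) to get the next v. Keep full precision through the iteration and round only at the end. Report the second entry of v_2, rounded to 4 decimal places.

Dv0 = (-12.00000, 4.00000); divide by -12.00000 → v1 = (1.00000, -0.33333)
Dv1 = (6.66667, -2.33333); divide by 6.66667 → v2 = (1.00000, -0.35000)
Requested entry of v2: 28/-80 = -0.3500

-0.3500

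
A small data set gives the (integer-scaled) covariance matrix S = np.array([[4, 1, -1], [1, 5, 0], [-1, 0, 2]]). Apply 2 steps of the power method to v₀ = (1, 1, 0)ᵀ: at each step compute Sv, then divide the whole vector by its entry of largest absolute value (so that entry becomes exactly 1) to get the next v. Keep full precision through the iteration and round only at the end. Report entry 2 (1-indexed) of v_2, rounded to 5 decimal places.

1.00000

Sv0 = (5.000000, 6.000000, -1.000000); divide by 6.000000 → v1 = (0.833333, 1.000000, -0.166667)
Sv1 = (4.500000, 5.833333, -1.166667); divide by 5.833333 → v2 = (0.771429, 1.000000, -0.200000)
Requested entry of v2: 35/35 = 1.00000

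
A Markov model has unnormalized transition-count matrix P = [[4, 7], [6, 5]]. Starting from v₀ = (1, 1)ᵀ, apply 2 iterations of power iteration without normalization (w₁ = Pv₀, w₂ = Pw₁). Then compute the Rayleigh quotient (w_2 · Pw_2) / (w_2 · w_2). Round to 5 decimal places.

w1 = Pv₀ = (4·1 + 7·1; 6·1 + 5·1) = (11, 11)
w2 = Pw1 = (4·11 + 7·11; 6·11 + 5·11) = (121, 121)
Pw2 = (1331, 1331)
w2·Pw2 = 121·1331 + 121·1331 = 322102; w2·w2 = 121·121 + 121·121 = 29282
λ ≈ 322102/29282 = 11.00000

11.00000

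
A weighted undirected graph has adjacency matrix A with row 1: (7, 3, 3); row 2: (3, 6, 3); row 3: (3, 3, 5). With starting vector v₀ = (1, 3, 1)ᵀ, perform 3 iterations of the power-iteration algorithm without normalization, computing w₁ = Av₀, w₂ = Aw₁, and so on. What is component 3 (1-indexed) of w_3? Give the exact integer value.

2594

w1 = Av₀ = (19, 24, 17)
w2 = Aw1 = (256, 252, 214)
w3 = Aw2 = (3190, 2922, 2594)
The requested component of w3 is 2594.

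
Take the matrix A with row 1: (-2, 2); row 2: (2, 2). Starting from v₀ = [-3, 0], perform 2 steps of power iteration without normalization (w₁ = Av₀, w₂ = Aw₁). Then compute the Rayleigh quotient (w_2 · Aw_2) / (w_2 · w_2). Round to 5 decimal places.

λ ≈ -2.00000

w1 = Av₀ = ((-2)·(-3) + 2·0; 2·(-3) + 2·0) = (6, -6)
w2 = Aw1 = ((-2)·6 + 2·(-6); 2·6 + 2·(-6)) = (-24, 0)
Aw2 = (48, -48)
w2·Aw2 = (-24)·48 + 0·(-48) = -1152; w2·w2 = (-24)·(-24) + 0·0 = 576
λ ≈ -1152/576 = -2.00000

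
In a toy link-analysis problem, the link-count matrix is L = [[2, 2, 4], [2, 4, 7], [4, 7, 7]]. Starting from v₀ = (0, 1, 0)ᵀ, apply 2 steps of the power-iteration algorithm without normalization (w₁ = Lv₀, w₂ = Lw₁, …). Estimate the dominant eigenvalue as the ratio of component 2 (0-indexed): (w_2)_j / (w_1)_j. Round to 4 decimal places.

w1 = Lv₀ = (2, 4, 7)
w2 = Lw1 = (40, 69, 85)
Ratio at component: 85 / 7 = 12.1429

12.1429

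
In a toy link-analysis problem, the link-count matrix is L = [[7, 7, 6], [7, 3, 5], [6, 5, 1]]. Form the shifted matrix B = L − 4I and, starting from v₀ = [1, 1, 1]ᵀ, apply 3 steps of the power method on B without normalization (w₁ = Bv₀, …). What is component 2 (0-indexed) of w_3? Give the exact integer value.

B = L − 4I has rows (3, 7, 6); (7, -1, 5); (6, 5, -3)
w1 = Bv₀ = (3·1 + 7·1 + 6·1; 7·1 + (-1)·1 + 5·1; 6·1 + 5·1 + (-3)·1) = (16, 11, 8)
w2 = Bw1 = (3·16 + 7·11 + 6·8; 7·16 + (-1)·11 + 5·8; 6·16 + 5·11 + (-3)·8) = (173, 141, 127)
w3 = Bw2 = (2268, 1705, 1362)
Requested component of w3: 1362

1362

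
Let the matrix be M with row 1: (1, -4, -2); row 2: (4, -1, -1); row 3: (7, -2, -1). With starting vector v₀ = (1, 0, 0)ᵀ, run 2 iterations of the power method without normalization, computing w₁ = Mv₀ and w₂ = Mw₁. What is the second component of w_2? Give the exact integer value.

w1 = Mv₀ = (1, 4, 7)
w2 = Mw1 = (-29, -7, -8)
The requested component of w2 is -7.

-7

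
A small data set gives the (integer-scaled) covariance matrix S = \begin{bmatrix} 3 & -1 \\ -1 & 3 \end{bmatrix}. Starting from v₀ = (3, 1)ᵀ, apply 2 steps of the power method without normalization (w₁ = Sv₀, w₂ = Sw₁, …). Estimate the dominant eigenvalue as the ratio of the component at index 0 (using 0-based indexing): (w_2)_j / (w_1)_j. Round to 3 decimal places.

3.000

w1 = Sv₀ = (3·3 + (-1)·1; (-1)·3 + 3·1) = (8, 0)
w2 = Sw1 = (3·8 + (-1)·0; (-1)·8 + 3·0) = (24, -8)
Ratio at component: 24 / 8 = 3.000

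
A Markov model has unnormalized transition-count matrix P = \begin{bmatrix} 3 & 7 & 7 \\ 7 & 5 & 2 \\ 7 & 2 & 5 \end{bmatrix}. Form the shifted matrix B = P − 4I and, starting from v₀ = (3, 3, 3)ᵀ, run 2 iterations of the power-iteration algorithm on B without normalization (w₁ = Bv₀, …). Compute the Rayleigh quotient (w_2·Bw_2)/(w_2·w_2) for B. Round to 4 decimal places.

B = P − 4I has rows (-1, 7, 7); (7, 1, 2); (7, 2, 1)
w1 = Bv₀ = ((-1)·3 + 7·3 + 7·3; 7·3 + 1·3 + 2·3; 7·3 + 2·3 + 1·3) = (39, 30, 30)
w2 = Bw1 = ((-1)·39 + 7·30 + 7·30; 7·39 + 1·30 + 2·30; 7·39 + 2·30 + 1·30) = (381, 363, 363)
Bw2 = (4701, 3756, 3756)
w2·Bw2 = 4517937; w2·w2 = 408699; μ ≈ 4517937/408699 = 11.0544

11.0544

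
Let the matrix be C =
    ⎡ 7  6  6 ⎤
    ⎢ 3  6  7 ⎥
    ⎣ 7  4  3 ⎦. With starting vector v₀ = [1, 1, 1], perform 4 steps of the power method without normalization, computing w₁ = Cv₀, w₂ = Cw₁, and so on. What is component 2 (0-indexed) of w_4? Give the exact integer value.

w1 = Cv₀ = (19, 16, 14)
w2 = Cw1 = (313, 251, 239)
w3 = Cw2 = (5131, 4118, 3912)
w4 = Cw3 = (84097, 67485, 64125)
The requested component of w4 is 64125.

64125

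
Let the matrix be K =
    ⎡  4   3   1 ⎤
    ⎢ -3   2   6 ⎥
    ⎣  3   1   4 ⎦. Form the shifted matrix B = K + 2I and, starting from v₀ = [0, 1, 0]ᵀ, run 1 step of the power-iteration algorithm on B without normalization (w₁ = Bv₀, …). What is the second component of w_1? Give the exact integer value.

B = K + 2I has rows (6, 3, 1); (-3, 4, 6); (3, 1, 6)
w1 = Bv₀ = (3, 4, 1)
Requested component of w1: 4

4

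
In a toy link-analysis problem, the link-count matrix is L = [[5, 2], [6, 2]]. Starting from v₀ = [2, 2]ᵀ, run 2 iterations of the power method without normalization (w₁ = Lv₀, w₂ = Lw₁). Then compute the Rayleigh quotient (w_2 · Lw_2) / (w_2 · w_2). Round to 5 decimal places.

w1 = Lv₀ = (5·2 + 2·2; 6·2 + 2·2) = (14, 16)
w2 = Lw1 = (5·14 + 2·16; 6·14 + 2·16) = (102, 116)
Lw2 = (742, 844)
w2·Lw2 = 102·742 + 116·844 = 173588; w2·w2 = 102·102 + 116·116 = 23860
λ ≈ 173588/23860 = 7.27527

7.27527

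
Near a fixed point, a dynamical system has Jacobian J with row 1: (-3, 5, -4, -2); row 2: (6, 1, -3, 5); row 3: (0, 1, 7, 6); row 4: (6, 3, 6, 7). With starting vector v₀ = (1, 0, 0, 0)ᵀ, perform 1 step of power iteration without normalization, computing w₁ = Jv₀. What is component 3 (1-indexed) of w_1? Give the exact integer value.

w1 = Jv₀ = ((-3)·1 + 5·0 + (-4)·0 + (-2)·0; 6·1 + 1·0 + (-3)·0 + 5·0; 0·1 + 1·0 + 7·0 + 6·0; 6·1 + 3·0 + 6·0 + 7·0) = (-3, 6, 0, 6)
The requested component of w1 is 0.

0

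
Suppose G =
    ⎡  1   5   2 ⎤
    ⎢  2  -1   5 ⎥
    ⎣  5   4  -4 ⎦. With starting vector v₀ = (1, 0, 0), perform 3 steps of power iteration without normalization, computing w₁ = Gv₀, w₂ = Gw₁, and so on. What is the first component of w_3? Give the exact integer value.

132

w1 = Gv₀ = (1, 2, 5)
w2 = Gw1 = (21, 25, -7)
w3 = Gw2 = (132, -18, 233)
The requested component of w3 is 132.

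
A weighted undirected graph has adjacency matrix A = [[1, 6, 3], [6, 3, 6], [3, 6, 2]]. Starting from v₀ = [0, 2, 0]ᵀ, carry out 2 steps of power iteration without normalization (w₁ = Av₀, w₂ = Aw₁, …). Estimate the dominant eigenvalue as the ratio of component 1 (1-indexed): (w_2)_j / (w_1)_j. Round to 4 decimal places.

7.0000

w1 = Av₀ = (1·0 + 6·2 + 3·0; 6·0 + 3·2 + 6·0; 3·0 + 6·2 + 2·0) = (12, 6, 12)
w2 = Aw1 = (1·12 + 6·6 + 3·12; 6·12 + 3·6 + 6·12; 3·12 + 6·6 + 2·12) = (84, 162, 96)
Ratio at component: 84 / 12 = 7.0000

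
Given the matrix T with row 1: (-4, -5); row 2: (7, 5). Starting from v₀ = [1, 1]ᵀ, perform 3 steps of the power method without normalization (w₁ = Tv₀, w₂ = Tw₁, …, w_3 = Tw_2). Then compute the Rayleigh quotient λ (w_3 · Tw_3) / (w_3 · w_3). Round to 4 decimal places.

w1 = Tv₀ = ((-4)·1 + (-5)·1; 7·1 + 5·1) = (-9, 12)
w2 = Tw1 = ((-4)·(-9) + (-5)·12; 7·(-9) + 5·12) = (-24, -3)
w3 = Tw2 = (111, -183)
Tw3 = (471, -138)
w3·Tw3 = 111·471 + (-183)·(-138) = 77535; w3·w3 = 111·111 + (-183)·(-183) = 45810
λ ≈ 77535/45810 = 1.6925

1.6925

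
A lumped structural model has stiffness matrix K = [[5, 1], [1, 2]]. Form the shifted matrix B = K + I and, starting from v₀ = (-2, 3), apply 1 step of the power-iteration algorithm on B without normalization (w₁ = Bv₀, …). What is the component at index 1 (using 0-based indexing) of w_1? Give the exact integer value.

7

B = K + I has rows (6, 1); (1, 3)
w1 = Bv₀ = (6·(-2) + 1·3; 1·(-2) + 3·3) = (-9, 7)
Requested component of w1: 7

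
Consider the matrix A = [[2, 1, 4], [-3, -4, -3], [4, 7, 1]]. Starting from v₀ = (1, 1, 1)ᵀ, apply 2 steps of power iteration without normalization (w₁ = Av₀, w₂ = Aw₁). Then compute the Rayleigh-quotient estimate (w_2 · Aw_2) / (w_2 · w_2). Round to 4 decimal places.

w1 = Av₀ = (2·1 + 1·1 + 4·1; (-3)·1 + (-4)·1 + (-3)·1; 4·1 + 7·1 + 1·1) = (7, -10, 12)
w2 = Aw1 = (2·7 + 1·(-10) + 4·12; (-3)·7 + (-4)·(-10) + (-3)·12; 4·7 + 7·(-10) + 1·12) = (52, -17, -30)
Aw2 = (-33, 2, 59)
w2·Aw2 = 52·(-33) + (-17)·2 + (-30)·59 = -3520; w2·w2 = 52·52 + (-17)·(-17) + (-30)·(-30) = 3893
λ ≈ -3520/3893 = -0.9042

λ ≈ -0.9042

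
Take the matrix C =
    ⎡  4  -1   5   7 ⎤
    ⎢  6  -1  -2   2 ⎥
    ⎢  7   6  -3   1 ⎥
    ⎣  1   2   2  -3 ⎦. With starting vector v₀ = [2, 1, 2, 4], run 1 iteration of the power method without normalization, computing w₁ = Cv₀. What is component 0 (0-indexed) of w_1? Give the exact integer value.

45

w1 = Cv₀ = (4·2 + (-1)·1 + 5·2 + 7·4; 6·2 + (-1)·1 + (-2)·2 + 2·4; 7·2 + 6·1 + (-3)·2 + 1·4; 1·2 + 2·1 + 2·2 + (-3)·4) = (45, 15, 18, -4)
The requested component of w1 is 45.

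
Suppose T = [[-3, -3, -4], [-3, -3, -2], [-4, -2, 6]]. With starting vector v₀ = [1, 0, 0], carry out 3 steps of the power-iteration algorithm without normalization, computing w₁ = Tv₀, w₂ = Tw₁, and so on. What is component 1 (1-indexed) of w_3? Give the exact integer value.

-156

w1 = Tv₀ = (-3, -3, -4)
w2 = Tw1 = (34, 26, -6)
w3 = Tw2 = (-156, -168, -224)
The requested component of w3 is -156.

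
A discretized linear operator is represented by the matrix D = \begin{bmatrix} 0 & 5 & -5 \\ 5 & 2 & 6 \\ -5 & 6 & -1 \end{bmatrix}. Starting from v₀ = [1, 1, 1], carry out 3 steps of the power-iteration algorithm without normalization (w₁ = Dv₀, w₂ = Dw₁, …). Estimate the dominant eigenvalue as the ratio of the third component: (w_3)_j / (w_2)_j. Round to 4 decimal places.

w1 = Dv₀ = (0·1 + 5·1 + (-5)·1; 5·1 + 2·1 + 6·1; (-5)·1 + 6·1 + (-1)·1) = (0, 13, 0)
w2 = Dw1 = (0·0 + 5·13 + (-5)·0; 5·0 + 2·13 + 6·0; (-5)·0 + 6·13 + (-1)·0) = (65, 26, 78)
w3 = Dw2 = (-260, 845, -247)
Ratio at component: -247 / 78 = -3.1667

λ ≈ -3.1667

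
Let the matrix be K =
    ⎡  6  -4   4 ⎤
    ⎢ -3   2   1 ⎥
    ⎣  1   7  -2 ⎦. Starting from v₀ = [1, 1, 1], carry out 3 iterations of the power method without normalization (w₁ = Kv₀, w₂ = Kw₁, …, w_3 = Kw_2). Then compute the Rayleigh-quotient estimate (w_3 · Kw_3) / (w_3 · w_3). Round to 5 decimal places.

λ ≈ 8.00338

w1 = Kv₀ = (6·1 + (-4)·1 + 4·1; (-3)·1 + 2·1 + 1·1; 1·1 + 7·1 + (-2)·1) = (6, 0, 6)
w2 = Kw1 = (6·6 + (-4)·0 + 4·6; (-3)·6 + 2·0 + 1·6; 1·6 + 7·0 + (-2)·6) = (60, -12, -6)
w3 = Kw2 = (384, -210, -12)
Kw3 = (3096, -1584, -1062)
w3·Kw3 = 384·3096 + (-210)·(-1584) + (-12)·(-1062) = 1534248; w3·w3 = 384·384 + (-210)·(-210) + (-12)·(-12) = 191700
λ ≈ 1534248/191700 = 8.00338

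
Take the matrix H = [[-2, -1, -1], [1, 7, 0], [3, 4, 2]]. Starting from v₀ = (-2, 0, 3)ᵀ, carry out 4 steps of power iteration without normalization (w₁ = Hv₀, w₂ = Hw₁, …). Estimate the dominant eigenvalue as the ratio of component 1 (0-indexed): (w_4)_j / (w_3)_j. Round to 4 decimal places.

λ ≈ 6.8022

w1 = Hv₀ = ((-2)·(-2) + (-1)·0 + (-1)·3; 1·(-2) + 7·0 + 0·3; 3·(-2) + 4·0 + 2·3) = (1, -2, 0)
w2 = Hw1 = ((-2)·1 + (-1)·(-2) + (-1)·0; 1·1 + 7·(-2) + 0·0; 3·1 + 4·(-2) + 2·0) = (0, -13, -5)
w3 = Hw2 = (18, -91, -62)
w4 = Hw3 = (117, -619, -434)
Ratio at component: -619 / -91 = 6.8022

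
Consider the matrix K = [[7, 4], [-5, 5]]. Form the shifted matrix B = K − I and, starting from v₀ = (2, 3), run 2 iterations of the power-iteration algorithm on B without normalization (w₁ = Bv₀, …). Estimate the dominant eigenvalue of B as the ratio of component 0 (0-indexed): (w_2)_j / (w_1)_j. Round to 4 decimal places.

B = K − I has rows (6, 4); (-5, 4)
w1 = Bv₀ = (24, 2)
w2 = Bw1 = (152, -112)
Ratio: 152/24 = 6.3333

μ ≈ 6.3333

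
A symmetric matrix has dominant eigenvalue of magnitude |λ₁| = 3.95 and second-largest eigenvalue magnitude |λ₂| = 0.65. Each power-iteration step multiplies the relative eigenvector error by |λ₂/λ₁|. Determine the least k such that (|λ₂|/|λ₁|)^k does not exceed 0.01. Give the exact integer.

3

|λ₂/λ₁| = 0.65/3.95 = 0.16456
Need k ≥ ln(0.01) / ln(0.16456) = -4.6052 / -1.8045 ≈ 2.552
Smallest integer k satisfying the bound: 3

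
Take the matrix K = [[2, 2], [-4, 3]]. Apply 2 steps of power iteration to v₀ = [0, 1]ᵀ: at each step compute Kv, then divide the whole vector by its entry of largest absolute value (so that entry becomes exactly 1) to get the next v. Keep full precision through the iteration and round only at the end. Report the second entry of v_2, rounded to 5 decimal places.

0.10000

Kv0 = (2.000000, 3.000000); divide by 3.000000 → v1 = (0.666667, 1.000000)
Kv1 = (3.333333, 0.333333); divide by 3.333333 → v2 = (1.000000, 0.100000)
Requested entry of v2: 1/10 = 0.10000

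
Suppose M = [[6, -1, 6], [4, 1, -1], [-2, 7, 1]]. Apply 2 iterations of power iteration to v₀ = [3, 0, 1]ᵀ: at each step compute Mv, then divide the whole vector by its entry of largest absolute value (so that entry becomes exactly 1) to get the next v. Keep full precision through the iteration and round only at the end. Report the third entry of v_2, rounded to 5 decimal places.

0.21429

Mv0 = (24.000000, 11.000000, -5.000000); divide by 24.000000 → v1 = (1.000000, 0.458333, -0.208333)
Mv1 = (4.291667, 4.666667, 1.000000); divide by 4.666667 → v2 = (0.919643, 1.000000, 0.214286)
Requested entry of v2: 24/112 = 0.21429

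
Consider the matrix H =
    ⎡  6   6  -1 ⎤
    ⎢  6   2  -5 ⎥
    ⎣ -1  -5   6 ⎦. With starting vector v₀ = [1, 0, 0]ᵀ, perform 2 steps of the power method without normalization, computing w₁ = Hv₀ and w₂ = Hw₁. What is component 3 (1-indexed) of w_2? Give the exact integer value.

w1 = Hv₀ = (6·1 + 6·0 + (-1)·0; 6·1 + 2·0 + (-5)·0; (-1)·1 + (-5)·0 + 6·0) = (6, 6, -1)
w2 = Hw1 = (6·6 + 6·6 + (-1)·(-1); 6·6 + 2·6 + (-5)·(-1); (-1)·6 + (-5)·6 + 6·(-1)) = (73, 53, -42)
The requested component of w2 is -42.

-42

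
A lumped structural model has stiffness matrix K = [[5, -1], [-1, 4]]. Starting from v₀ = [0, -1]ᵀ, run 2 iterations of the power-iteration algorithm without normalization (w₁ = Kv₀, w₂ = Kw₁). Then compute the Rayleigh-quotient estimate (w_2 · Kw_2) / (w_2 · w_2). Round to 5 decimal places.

λ ≈ 5.04595

w1 = Kv₀ = (1, -4)
w2 = Kw1 = (9, -17)
Kw2 = (62, -77)
w2·Kw2 = 9·62 + (-17)·(-77) = 1867; w2·w2 = 9·9 + (-17)·(-17) = 370
λ ≈ 1867/370 = 5.04595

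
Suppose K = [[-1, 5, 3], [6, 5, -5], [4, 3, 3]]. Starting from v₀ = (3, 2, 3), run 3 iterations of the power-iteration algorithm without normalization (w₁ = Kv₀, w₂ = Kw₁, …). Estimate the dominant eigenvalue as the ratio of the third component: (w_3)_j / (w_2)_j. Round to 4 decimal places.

λ ≈ 6.2500

w1 = Kv₀ = ((-1)·3 + 5·2 + 3·3; 6·3 + 5·2 + (-5)·3; 4·3 + 3·2 + 3·3) = (16, 13, 27)
w2 = Kw1 = ((-1)·16 + 5·13 + 3·27; 6·16 + 5·13 + (-5)·27; 4·16 + 3·13 + 3·27) = (130, 26, 184)
w3 = Kw2 = (552, -10, 1150)
Ratio at component: 1150 / 184 = 6.2500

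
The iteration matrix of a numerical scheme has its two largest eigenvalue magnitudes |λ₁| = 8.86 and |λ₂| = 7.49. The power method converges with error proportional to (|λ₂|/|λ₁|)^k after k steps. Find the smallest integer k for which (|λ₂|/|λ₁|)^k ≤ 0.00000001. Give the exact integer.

110

|λ₂/λ₁| = 7.49/8.86 = 0.84537
Need k ≥ ln(0.00000001) / ln(0.84537) = -18.4207 / -0.1680 ≈ 109.661
Smallest integer k satisfying the bound: 110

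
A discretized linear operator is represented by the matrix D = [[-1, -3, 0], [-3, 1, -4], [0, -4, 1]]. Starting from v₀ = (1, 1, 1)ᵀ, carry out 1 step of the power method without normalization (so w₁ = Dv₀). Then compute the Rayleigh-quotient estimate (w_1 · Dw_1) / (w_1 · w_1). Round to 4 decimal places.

-4.2459

w1 = Dv₀ = (-4, -6, -3)
Dw1 = (22, 18, 21)
w1·Dw1 = (-4)·22 + (-6)·18 + (-3)·21 = -259; w1·w1 = (-4)·(-4) + (-6)·(-6) + (-3)·(-3) = 61
λ ≈ -259/61 = -4.2459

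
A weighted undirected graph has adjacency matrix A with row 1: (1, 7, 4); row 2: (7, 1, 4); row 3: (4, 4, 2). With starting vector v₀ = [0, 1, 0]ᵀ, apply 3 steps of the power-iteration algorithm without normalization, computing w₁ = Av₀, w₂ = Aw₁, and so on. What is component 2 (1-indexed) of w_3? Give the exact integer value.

w1 = Av₀ = (1·0 + 7·1 + 4·0; 7·0 + 1·1 + 4·0; 4·0 + 4·1 + 2·0) = (7, 1, 4)
w2 = Aw1 = (1·7 + 7·1 + 4·4; 7·7 + 1·1 + 4·4; 4·7 + 4·1 + 2·4) = (30, 66, 40)
w3 = Aw2 = (652, 436, 464)
The requested component of w3 is 436.

436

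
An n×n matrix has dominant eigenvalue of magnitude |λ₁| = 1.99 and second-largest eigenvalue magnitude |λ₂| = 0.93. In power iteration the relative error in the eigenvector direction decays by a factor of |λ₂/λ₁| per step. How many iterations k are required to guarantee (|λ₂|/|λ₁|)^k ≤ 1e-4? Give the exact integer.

|λ₂/λ₁| = 0.93/1.99 = 0.46734
Need k ≥ ln(1e-4) / ln(0.46734) = -9.2103 / -0.7607 ≈ 12.108
Smallest integer k satisfying the bound: 13

13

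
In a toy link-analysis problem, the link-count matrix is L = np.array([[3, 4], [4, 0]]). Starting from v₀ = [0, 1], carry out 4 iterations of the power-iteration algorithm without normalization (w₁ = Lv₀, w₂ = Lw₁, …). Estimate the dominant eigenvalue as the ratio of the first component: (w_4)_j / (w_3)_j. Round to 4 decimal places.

w1 = Lv₀ = (4, 0)
w2 = Lw1 = (12, 16)
w3 = Lw2 = (100, 48)
w4 = Lw3 = (492, 400)
Ratio at component: 492 / 100 = 4.9200

4.9200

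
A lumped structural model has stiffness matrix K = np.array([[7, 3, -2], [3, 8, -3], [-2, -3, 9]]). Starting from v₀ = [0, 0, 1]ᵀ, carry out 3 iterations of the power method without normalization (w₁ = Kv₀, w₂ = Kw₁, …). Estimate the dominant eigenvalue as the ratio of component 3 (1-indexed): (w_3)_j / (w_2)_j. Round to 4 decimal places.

λ ≈ 11.6915

w1 = Kv₀ = (7·0 + 3·0 + (-2)·1; 3·0 + 8·0 + (-3)·1; (-2)·0 + (-3)·0 + 9·1) = (-2, -3, 9)
w2 = Kw1 = (7·(-2) + 3·(-3) + (-2)·9; 3·(-2) + 8·(-3) + (-3)·9; (-2)·(-2) + (-3)·(-3) + 9·9) = (-41, -57, 94)
w3 = Kw2 = (-646, -861, 1099)
Ratio at component: 1099 / 94 = 11.6915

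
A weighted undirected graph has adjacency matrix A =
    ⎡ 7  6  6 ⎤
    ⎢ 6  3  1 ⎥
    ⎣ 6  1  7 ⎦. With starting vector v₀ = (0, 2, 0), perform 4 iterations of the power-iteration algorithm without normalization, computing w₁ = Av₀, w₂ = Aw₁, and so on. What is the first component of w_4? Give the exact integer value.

w1 = Av₀ = (7·0 + 6·2 + 6·0; 6·0 + 3·2 + 1·0; 6·0 + 1·2 + 7·0) = (12, 6, 2)
w2 = Aw1 = (7·12 + 6·6 + 6·2; 6·12 + 3·6 + 1·2; 6·12 + 1·6 + 7·2) = (132, 92, 92)
w3 = Aw2 = (2028, 1160, 1528)
w4 = Aw3 = (30324, 17176, 24024)
The requested component of w4 is 30324.

30324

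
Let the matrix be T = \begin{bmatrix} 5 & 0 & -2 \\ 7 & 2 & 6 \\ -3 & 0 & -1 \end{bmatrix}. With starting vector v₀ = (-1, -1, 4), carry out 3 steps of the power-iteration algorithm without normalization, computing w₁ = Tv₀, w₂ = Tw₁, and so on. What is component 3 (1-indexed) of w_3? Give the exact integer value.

149

w1 = Tv₀ = (-13, 15, -1)
w2 = Tw1 = (-63, -67, 40)
w3 = Tw2 = (-395, -335, 149)
The requested component of w3 is 149.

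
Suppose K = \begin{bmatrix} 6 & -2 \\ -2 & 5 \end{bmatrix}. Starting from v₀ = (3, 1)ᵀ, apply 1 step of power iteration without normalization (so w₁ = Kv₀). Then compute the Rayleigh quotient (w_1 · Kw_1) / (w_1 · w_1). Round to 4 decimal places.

λ ≈ 6.2451

w1 = Kv₀ = (16, -1)
Kw1 = (98, -37)
w1·Kw1 = 16·98 + (-1)·(-37) = 1605; w1·w1 = 16·16 + (-1)·(-1) = 257
λ ≈ 1605/257 = 6.2451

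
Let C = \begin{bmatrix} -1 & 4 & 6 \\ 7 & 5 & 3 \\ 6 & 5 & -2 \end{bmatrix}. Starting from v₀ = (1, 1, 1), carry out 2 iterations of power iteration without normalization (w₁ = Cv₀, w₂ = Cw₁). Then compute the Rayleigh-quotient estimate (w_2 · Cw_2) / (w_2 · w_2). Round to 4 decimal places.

λ ≈ 11.4179

w1 = Cv₀ = (9, 15, 9)
w2 = Cw1 = (105, 165, 111)
Cw2 = (1221, 1893, 1233)
w2·Cw2 = 105·1221 + 165·1893 + 111·1233 = 577413; w2·w2 = 105·105 + 165·165 + 111·111 = 50571
λ ≈ 577413/50571 = 11.4179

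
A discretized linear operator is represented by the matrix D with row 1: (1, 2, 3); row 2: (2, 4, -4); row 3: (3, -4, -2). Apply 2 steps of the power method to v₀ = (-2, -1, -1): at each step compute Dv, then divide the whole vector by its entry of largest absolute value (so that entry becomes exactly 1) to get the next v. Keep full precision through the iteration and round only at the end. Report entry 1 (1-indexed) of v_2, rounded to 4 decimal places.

Dv0 = (-7.00000, -4.00000, 0.00000); divide by -7.00000 → v1 = (1.00000, 0.57143, 0.00000)
Dv1 = (2.14286, 4.28571, 0.71429); divide by 4.28571 → v2 = (0.50000, 1.00000, 0.16667)
Requested entry of v2: -15/-30 = 0.5000

0.5000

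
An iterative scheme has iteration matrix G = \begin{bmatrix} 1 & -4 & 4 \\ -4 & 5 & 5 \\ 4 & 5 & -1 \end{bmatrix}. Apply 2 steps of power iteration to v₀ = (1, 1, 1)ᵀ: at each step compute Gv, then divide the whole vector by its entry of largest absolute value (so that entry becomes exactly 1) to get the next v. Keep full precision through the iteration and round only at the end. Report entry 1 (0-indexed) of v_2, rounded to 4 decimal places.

1.0000

Gv0 = (1.00000, 6.00000, 8.00000); divide by 8.00000 → v1 = (0.12500, 0.75000, 1.00000)
Gv1 = (1.12500, 8.25000, 3.25000); divide by 8.25000 → v2 = (0.13636, 1.00000, 0.39394)
Requested entry of v2: 66/66 = 1.0000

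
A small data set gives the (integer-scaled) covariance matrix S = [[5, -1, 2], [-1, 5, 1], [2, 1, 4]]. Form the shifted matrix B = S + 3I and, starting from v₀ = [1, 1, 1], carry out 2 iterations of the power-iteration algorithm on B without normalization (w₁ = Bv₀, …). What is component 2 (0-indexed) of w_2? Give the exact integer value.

96

B = S + 3I has rows (8, -1, 2); (-1, 8, 1); (2, 1, 7)
w1 = Bv₀ = (8·1 + (-1)·1 + 2·1; (-1)·1 + 8·1 + 1·1; 2·1 + 1·1 + 7·1) = (9, 8, 10)
w2 = Bw1 = (8·9 + (-1)·8 + 2·10; (-1)·9 + 8·8 + 1·10; 2·9 + 1·8 + 7·10) = (84, 65, 96)
Requested component of w2: 96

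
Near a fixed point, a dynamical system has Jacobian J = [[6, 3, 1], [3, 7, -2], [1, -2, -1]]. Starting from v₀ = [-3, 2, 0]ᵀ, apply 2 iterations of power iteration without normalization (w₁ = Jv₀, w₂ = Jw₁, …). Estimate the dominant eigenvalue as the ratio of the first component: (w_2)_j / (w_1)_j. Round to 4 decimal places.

5.3333

w1 = Jv₀ = (6·(-3) + 3·2 + 1·0; 3·(-3) + 7·2 + (-2)·0; 1·(-3) + (-2)·2 + (-1)·0) = (-12, 5, -7)
w2 = Jw1 = (6·(-12) + 3·5 + 1·(-7); 3·(-12) + 7·5 + (-2)·(-7); 1·(-12) + (-2)·5 + (-1)·(-7)) = (-64, 13, -15)
Ratio at component: -64 / -12 = 5.3333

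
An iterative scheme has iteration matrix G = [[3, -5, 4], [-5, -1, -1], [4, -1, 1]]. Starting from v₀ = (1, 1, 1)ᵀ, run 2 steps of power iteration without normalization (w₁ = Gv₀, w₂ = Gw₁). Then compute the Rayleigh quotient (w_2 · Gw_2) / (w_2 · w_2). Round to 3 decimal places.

w1 = Gv₀ = (2, -7, 4)
w2 = Gw1 = (57, -7, 19)
Gw2 = (282, -297, 254)
w2·Gw2 = 57·282 + (-7)·(-297) + 19·254 = 22979; w2·w2 = 57·57 + (-7)·(-7) + 19·19 = 3659
λ ≈ 22979/3659 = 6.280

λ ≈ 6.280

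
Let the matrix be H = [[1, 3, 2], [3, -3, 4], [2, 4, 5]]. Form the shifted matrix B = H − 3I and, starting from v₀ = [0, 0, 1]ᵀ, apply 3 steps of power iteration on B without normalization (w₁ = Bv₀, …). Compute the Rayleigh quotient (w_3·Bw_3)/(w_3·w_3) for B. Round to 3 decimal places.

-4.687

B = H − 3I has rows (-2, 3, 2); (3, -6, 4); (2, 4, 2)
w1 = Bv₀ = ((-2)·0 + 3·0 + 2·1; 3·0 + (-6)·0 + 4·1; 2·0 + 4·0 + 2·1) = (2, 4, 2)
w2 = Bw1 = ((-2)·2 + 3·4 + 2·2; 3·2 + (-6)·4 + 4·2; 2·2 + 4·4 + 2·2) = (12, -10, 24)
w3 = Bw2 = (-6, 192, 32)
Bw3 = (652, -1042, 820)
w3·Bw3 = -177736; w3·w3 = 37924; μ ≈ -177736/37924 = -4.687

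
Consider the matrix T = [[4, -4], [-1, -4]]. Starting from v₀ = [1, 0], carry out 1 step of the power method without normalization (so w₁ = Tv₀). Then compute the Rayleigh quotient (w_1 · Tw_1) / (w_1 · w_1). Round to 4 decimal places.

λ ≈ 4.7059

w1 = Tv₀ = (4, -1)
Tw1 = (20, 0)
w1·Tw1 = 4·20 + (-1)·0 = 80; w1·w1 = 4·4 + (-1)·(-1) = 17
λ ≈ 80/17 = 4.7059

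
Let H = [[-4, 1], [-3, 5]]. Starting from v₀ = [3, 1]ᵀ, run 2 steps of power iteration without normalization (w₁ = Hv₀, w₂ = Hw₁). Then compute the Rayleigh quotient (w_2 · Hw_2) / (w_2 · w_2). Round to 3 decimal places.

w1 = Hv₀ = ((-4)·3 + 1·1; (-3)·3 + 5·1) = (-11, -4)
w2 = Hw1 = ((-4)·(-11) + 1·(-4); (-3)·(-11) + 5·(-4)) = (40, 13)
Hw2 = (-147, -55)
w2·Hw2 = 40·(-147) + 13·(-55) = -6595; w2·w2 = 40·40 + 13·13 = 1769
λ ≈ -6595/1769 = -3.728

λ ≈ -3.728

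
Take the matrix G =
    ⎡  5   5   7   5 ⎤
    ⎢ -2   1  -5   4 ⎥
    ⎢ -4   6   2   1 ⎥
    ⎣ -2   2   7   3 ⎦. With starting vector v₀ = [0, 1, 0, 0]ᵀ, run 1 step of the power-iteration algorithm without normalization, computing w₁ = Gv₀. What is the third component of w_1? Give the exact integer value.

w1 = Gv₀ = (5·0 + 5·1 + 7·0 + 5·0; (-2)·0 + 1·1 + (-5)·0 + 4·0; (-4)·0 + 6·1 + 2·0 + 1·0; (-2)·0 + 2·1 + 7·0 + 3·0) = (5, 1, 6, 2)
The requested component of w1 is 6.

6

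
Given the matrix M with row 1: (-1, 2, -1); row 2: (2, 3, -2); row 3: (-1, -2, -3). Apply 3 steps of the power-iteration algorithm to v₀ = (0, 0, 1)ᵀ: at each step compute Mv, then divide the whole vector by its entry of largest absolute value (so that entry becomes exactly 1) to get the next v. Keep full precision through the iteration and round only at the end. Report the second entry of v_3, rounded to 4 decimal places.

Mv0 = (-1.00000, -2.00000, -3.00000); divide by -3.00000 → v1 = (0.33333, 0.66667, 1.00000)
Mv1 = (0.00000, 0.66667, -4.66667); divide by -4.66667 → v2 = (0.00000, -0.14286, 1.00000)
Mv2 = (-1.28571, -2.42857, -2.71429); divide by -2.71429 → v3 = (0.47368, 0.89474, 1.00000)
Requested entry of v3: -34/-38 = 0.8947

0.8947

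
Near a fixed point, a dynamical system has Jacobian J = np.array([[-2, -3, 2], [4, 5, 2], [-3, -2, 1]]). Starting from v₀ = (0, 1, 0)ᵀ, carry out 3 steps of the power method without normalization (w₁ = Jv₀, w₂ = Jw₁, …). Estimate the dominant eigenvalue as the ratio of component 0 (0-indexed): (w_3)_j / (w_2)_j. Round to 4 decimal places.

0.5385

w1 = Jv₀ = ((-2)·0 + (-3)·1 + 2·0; 4·0 + 5·1 + 2·0; (-3)·0 + (-2)·1 + 1·0) = (-3, 5, -2)
w2 = Jw1 = ((-2)·(-3) + (-3)·5 + 2·(-2); 4·(-3) + 5·5 + 2·(-2); (-3)·(-3) + (-2)·5 + 1·(-2)) = (-13, 9, -3)
w3 = Jw2 = (-7, -13, 18)
Ratio at component: -7 / -13 = 0.5385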